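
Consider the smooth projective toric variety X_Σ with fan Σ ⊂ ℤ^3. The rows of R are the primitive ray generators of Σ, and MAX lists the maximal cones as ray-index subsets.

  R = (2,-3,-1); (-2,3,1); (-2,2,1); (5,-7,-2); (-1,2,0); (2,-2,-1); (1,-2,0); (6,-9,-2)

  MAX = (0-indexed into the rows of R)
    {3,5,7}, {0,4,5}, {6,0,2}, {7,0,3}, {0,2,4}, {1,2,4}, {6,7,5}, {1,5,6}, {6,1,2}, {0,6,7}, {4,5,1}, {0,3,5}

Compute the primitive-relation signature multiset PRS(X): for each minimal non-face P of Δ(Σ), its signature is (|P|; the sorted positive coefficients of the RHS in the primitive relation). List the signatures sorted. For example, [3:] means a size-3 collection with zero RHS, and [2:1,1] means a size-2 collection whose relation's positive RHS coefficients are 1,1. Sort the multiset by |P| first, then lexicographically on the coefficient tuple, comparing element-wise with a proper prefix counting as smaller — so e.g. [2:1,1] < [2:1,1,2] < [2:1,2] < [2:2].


Δ(Σ) — 8 vertices, 12 min non-faces:

  P = {0,1}:  v_{0} + v_{1} = 0  so sig = [2:]
  P = {2,5}:  v_{2} + v_{5} = 0  so sig = [2:]
  P = {4,6}:  v_{4} + v_{6} = 0  so sig = [2:]
  P = {3,6}:  v_{3} + v_{6} = v_{7}  so sig = [2:1]
  P = {4,7}:  v_{4} + v_{7} = v_{3}  so sig = [2:1]
  P = {1,3}:  v_{1} + v_{3} = v_{5} + v_{6}  so sig = [2:1,1]
  P = {2,3}:  v_{2} + v_{3} = v_{0} + v_{6}  so sig = [2:1,1]
  P = {3,4}:  v_{3} + v_{4} = v_{0} + v_{5}  so sig = [2:1,1]
  P = {1,7}:  v_{1} + v_{7} = v_{5} + 2·v_{6}  so sig = [2:1,2]
  P = {2,7}:  v_{2} + v_{7} = v_{0} + 2·v_{6}  so sig = [2:1,2]
  P = {0,5,6}:  v_{0} + v_{5} + v_{6} = v_{3}  so sig = [3:1]
  P = {0,5,7}:  v_{0} + v_{5} + v_{7} = 2·v_{3}  so sig = [3:2]

so the primitive-relation signature multiset is
    |P|=2: 10 collections, coeffs (), (), (), (1), (1), (1,1), (1,1), (1,1), (1,2), (1,2)
    |P|=3: 2 collections, coeffs (1), (2)


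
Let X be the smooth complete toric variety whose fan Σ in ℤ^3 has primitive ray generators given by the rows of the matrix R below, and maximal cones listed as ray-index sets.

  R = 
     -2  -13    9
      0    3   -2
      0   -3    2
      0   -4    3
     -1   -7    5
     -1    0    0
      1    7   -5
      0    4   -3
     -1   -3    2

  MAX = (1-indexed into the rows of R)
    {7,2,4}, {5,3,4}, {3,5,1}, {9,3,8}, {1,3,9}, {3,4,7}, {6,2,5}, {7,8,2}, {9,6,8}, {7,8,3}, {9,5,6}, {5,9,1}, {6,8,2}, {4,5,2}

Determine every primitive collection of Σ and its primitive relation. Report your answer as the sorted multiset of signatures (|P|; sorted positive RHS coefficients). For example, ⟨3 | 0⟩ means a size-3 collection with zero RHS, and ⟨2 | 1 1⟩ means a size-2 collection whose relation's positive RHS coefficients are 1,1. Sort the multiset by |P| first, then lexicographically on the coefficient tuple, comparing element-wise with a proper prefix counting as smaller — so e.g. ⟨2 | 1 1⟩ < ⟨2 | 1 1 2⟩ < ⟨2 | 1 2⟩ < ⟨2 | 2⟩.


16 collections generate NE(X_Σ); each relation:

  P = {2,3}:  v_{2} + v_{3} = 0  ⇒ sig = ⟨2 | 0⟩
  P = {4,8}:  v_{4} + v_{8} = 0  ⇒ sig = ⟨2 | 0⟩
  P = {5,7}:  v_{5} + v_{7} = 0  ⇒ sig = ⟨2 | 0⟩
  P = {2,9}:  v_{2} + v_{9} = v_{6}  ⇒ sig = ⟨2 | 1⟩
  P = {3,6}:  v_{3} + v_{6} = v_{9}  ⇒ sig = ⟨2 | 1⟩
  P = {4,9}:  v_{4} + v_{9} = v_{5}  ⇒ sig = ⟨2 | 1⟩
  P = {5,8}:  v_{5} + v_{8} = v_{9}  ⇒ sig = ⟨2 | 1⟩
  P = {7,9}:  v_{7} + v_{9} = v_{8}  ⇒ sig = ⟨2 | 1⟩
  P = {1,2}:  v_{1} + v_{2} = v_{5} + v_{9}  ⇒ sig = ⟨2 | 1 1⟩
  P = {1,7}:  v_{1} + v_{7} = v_{3} + v_{9}  ⇒ sig = ⟨2 | 1 1⟩
  P = {4,6}:  v_{4} + v_{6} = v_{2} + v_{5}  ⇒ sig = ⟨2 | 1 1⟩
  P = {6,7}:  v_{6} + v_{7} = v_{2} + v_{8}  ⇒ sig = ⟨2 | 1 1⟩
  P = {1,4}:  v_{1} + v_{4} = v_{3} + 2·v_{5}  ⇒ sig = ⟨2 | 1 2⟩
  P = {1,6}:  v_{1} + v_{6} = v_{5} + 2·v_{9}  ⇒ sig = ⟨2 | 1 2⟩
  P = {1,8}:  v_{1} + v_{8} = v_{3} + 2·v_{9}  ⇒ sig = ⟨2 | 1 2⟩
  P = {3,5,9}:  v_{3} + v_{5} + v_{9} = v_{1}  ⇒ sig = ⟨3 | 1⟩

Sorted signature multiset PRS(X):
    ⟨2 | 0⟩
    ⟨2 | 0⟩
    ⟨2 | 0⟩
    ⟨2 | 1⟩
    ⟨2 | 1⟩
    ⟨2 | 1⟩
    ⟨2 | 1⟩
    ⟨2 | 1⟩
    ⟨2 | 1 1⟩
    ⟨2 | 1 1⟩
    ⟨2 | 1 1⟩
    ⟨2 | 1 1⟩
    ⟨2 | 1 2⟩
    ⟨2 | 1 2⟩
    ⟨2 | 1 2⟩
    ⟨3 | 1⟩


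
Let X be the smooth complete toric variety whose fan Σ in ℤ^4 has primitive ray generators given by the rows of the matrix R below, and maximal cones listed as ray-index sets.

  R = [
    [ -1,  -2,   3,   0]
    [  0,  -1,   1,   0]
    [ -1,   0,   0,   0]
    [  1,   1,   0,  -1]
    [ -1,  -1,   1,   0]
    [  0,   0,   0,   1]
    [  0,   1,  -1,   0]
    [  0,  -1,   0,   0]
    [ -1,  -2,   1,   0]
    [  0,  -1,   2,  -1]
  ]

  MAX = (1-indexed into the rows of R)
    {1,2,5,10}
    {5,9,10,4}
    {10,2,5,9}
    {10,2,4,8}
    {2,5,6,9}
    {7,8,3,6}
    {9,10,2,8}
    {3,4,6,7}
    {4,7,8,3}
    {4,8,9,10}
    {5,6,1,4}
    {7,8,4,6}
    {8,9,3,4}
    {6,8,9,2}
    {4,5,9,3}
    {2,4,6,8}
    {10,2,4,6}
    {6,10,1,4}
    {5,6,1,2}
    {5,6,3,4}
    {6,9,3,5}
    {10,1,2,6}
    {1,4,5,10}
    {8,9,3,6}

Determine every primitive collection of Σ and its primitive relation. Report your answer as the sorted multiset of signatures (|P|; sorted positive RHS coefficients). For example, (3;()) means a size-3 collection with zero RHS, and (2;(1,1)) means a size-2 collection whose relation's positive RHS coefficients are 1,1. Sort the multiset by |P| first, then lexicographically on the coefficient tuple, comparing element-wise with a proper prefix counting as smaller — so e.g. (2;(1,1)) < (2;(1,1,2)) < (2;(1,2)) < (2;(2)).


The 19 primitive collections of Σ (r=10, n=4):

  P={2,7}:  v_{2} + v_{7} = 0 ; sig = (2;())
  P={2,3}:  v_{2} + v_{3} = v_{5} ; sig = (2;(1))
  P={5,7}:  v_{5} + v_{7} = v_{3} ; sig = (2;(1))
  P={5,8}:  v_{5} + v_{8} = v_{9} ; sig = (2;(1))
  P={7,9}:  v_{7} + v_{9} = v_{3} + v_{8} ; sig = (2;(1,1))
  P={7,10}:  v_{7} + v_{10} = v_{4} + v_{5} ; sig = (2;(1,1))
  P={1,7}:  v_{1} + v_{7} = v_{4} + 2·v_{5} + v_{6} ; sig = (2;(1,1,2))
  P={1,3}:  v_{1} + v_{3} = v_{4} + 3·v_{5} + v_{6} ; sig = (2;(1,1,3))
  P={1,8}:  v_{1} + v_{8} = 2·v_{2} + v_{5} ; sig = (2;(1,2))
  P={3,10}:  v_{3} + v_{10} = v_{4} + 2·v_{5} ; sig = (2;(1,2))
  P={1,9}:  v_{1} + v_{9} = 2·v_{2} + 2·v_{5} ; sig = (2;(2,2))
  P={2,4,5}:  v_{2} + v_{4} + v_{5} = v_{10} ; sig = (3;(1))
  P={4,6,9}:  v_{4} + v_{6} + v_{9} = v_{2} ; sig = (3;(1))
  P={5,6,10}:  v_{5} + v_{6} + v_{10} = v_{1} ; sig = (3;(1))
  P={2,4,9}:  v_{2} + v_{4} + v_{9} = v_{8} + v_{10} ; sig = (3;(1,1))
  P={1,2,4}:  v_{1} + v_{2} + v_{4} = v_{6} + 2·v_{10} ; sig = (3;(1,2))
  P={6,9,10}:  v_{6} + v_{9} + v_{10} = 2·v_{2} + v_{5} ; sig = (3;(1,2))
  P={6,8,10}:  v_{6} + v_{8} + v_{10} = 2·v_{2} ; sig = (3;(2))
  P={3,4,6,8}:  v_{3} + v_{4} + v_{6} + v_{8} = 0 ; sig = (4;())

Signatures (|P|; sorted positive RHS coefficients), sorted:
    (2;())
    (2;(1))
    (2;(1))
    (2;(1))
    (2;(1,1))
    (2;(1,1))
    (2;(1,1,2))
    (2;(1,1,3))
    (2;(1,2))
    (2;(1,2))
    (2;(2,2))
    (3;(1))
    (3;(1))
    (3;(1))
    (3;(1,1))
    (3;(1,2))
    (3;(1,2))
    (3;(2))
    (4;())


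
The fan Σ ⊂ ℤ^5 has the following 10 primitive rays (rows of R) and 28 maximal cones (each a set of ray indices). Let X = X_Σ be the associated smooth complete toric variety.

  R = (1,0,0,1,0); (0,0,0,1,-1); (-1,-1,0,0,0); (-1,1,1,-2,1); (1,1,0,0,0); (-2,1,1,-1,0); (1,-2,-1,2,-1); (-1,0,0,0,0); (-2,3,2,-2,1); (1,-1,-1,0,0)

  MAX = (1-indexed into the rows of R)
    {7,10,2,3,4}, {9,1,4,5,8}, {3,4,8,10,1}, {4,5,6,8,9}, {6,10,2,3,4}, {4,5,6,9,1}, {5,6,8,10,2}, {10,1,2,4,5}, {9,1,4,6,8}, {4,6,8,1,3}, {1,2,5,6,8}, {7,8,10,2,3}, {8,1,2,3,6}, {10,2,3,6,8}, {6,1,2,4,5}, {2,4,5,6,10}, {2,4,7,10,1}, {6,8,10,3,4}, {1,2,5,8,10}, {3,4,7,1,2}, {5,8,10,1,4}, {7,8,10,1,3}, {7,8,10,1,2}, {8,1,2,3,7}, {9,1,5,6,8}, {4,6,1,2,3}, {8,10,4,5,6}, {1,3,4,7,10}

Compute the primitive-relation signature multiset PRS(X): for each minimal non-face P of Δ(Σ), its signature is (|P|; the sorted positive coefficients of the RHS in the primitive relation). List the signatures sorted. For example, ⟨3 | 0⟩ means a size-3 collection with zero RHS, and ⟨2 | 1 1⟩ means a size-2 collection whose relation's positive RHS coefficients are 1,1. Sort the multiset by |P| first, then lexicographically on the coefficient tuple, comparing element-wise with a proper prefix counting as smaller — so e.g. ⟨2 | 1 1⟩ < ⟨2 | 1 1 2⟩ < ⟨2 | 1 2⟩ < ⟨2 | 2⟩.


Primitive collections (12):

  P={3,5}:  v_{3} + v_{5} = 0  so sig = ⟨2 | 0⟩
  P={6,7}:  v_{6} + v_{7} = v_{2} + v_{3}  so sig = ⟨2 | 1 1⟩
  P={7,9}:  v_{7} + v_{9} = v_{1} + v_{6}  so sig = ⟨2 | 1 1⟩
  P={5,7}:  v_{5} + v_{7} = v_{1} + v_{2} + v_{10}  so sig = ⟨2 | 1 1 1⟩
  P={9,10}:  v_{9} + v_{10} = v_{4} + v_{5} + v_{8}  so sig = ⟨2 | 1 1 1⟩
  P={3,9}:  v_{3} + v_{9} = v_{1} + v_{4} + v_{6} + v_{8}  so sig = ⟨2 | 1 1 1 1⟩
  P={2,9}:  v_{2} + v_{9} = v_{1} + v_{5} + 2·v_{6}  so sig = ⟨2 | 1 1 2⟩
  P={1,6,10}:  v_{1} + v_{6} + v_{10} = 0  so sig = ⟨3 | 0⟩
  P={2,4,8}:  v_{2} + v_{4} + v_{8} = v_{6}  so sig = ⟨3 | 1⟩
  P={4,7,8}:  v_{4} + v_{7} + v_{8} = v_{3}  so sig = ⟨3 | 1⟩
  P={1,2,3,10}:  v_{1} + v_{2} + v_{3} + v_{10} = v_{7}  so sig = ⟨4 | 1⟩
  P={1,4,5,6,8}:  v_{1} + v_{4} + v_{5} + v_{6} + v_{8} = v_{9}  so sig = ⟨5 | 1⟩

so the primitive-relation signature multiset is
    ⟨2 | 0⟩
    ⟨2 | 1 1⟩
    ⟨2 | 1 1⟩
    ⟨2 | 1 1 1⟩
    ⟨2 | 1 1 1⟩
    ⟨2 | 1 1 1 1⟩
    ⟨2 | 1 1 2⟩
    ⟨3 | 0⟩
    ⟨3 | 1⟩
    ⟨3 | 1⟩
    ⟨4 | 1⟩
    ⟨5 | 1⟩


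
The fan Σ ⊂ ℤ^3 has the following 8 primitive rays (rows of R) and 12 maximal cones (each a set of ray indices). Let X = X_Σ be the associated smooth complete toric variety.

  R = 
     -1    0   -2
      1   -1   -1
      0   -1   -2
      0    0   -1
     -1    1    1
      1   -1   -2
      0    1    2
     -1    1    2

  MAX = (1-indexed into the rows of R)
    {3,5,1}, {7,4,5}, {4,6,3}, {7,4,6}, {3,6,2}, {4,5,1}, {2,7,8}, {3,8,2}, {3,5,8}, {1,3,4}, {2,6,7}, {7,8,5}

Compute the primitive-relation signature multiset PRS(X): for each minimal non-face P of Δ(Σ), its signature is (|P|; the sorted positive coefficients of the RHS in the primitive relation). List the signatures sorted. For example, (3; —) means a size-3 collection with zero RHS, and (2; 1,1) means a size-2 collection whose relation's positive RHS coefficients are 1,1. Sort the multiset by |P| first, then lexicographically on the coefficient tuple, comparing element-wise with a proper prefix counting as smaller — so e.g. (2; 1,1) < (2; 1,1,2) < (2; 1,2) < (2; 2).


Minimal non-faces — 11 found among 8 rays, 12 max cones:

  {2,5}:  v_{2} + v_{5} = 0 ; sig = (2; —)
  {3,7}:  v_{3} + v_{7} = 0 ; sig = (2; —)
  {6,8}:  v_{6} + v_{8} = 0 ; sig = (2; —)
  {2,4}:  v_{2} + v_{4} = v_{6} ; sig = (2; 1)
  {4,8}:  v_{4} + v_{8} = v_{5} ; sig = (2; 1)
  {5,6}:  v_{5} + v_{6} = v_{4} ; sig = (2; 1)
  {1,2}:  v_{1} + v_{2} = v_{3} + v_{4} ; sig = (2; 1,1)
  {1,7}:  v_{1} + v_{7} = v_{4} + v_{5} ; sig = (2; 1,1)
  {1,6}:  v_{1} + v_{6} = v_{3} + 2·v_{4} ; sig = (2; 1,2)
  {1,8}:  v_{1} + v_{8} = v_{3} + 2·v_{5} ; sig = (2; 1,2)
  {3,4,5}:  v_{3} + v_{4} + v_{5} = v_{1} ; sig = (3; 1)

Sorted signature multiset PRS(X):
    |P|=2: 10 collections, coeffs (), (), (), (1), (1), (1), (1,1), (1,1), (1,2), (1,2)
    |P|=3: 1 collection, coeffs (1)


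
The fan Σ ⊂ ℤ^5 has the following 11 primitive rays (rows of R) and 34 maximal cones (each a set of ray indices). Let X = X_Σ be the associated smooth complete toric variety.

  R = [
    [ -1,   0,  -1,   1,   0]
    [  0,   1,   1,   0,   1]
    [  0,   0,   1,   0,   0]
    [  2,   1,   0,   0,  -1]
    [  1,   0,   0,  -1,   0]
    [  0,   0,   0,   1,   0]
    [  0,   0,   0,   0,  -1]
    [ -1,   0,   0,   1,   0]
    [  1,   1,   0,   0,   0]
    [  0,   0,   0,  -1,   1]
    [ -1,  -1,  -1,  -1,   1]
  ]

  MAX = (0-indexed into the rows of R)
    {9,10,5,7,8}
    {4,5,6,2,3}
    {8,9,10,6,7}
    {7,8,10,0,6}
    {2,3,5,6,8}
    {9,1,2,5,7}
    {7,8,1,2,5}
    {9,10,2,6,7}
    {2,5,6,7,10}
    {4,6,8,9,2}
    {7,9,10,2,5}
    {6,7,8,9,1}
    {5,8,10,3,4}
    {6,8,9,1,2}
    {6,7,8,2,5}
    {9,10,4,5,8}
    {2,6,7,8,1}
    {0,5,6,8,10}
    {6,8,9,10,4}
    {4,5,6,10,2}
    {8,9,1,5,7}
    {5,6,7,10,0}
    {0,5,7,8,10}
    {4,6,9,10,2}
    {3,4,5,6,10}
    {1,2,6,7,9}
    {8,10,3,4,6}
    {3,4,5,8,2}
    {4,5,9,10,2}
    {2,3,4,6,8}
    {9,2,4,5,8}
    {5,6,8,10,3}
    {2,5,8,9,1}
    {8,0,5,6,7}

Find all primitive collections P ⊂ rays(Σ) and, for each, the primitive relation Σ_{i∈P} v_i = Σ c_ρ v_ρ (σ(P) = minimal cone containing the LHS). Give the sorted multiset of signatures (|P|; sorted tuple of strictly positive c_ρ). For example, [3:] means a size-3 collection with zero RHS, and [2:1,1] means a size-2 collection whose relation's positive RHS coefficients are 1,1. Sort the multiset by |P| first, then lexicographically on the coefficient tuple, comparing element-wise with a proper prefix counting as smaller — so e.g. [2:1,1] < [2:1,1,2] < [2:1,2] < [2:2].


18 collections generate NE(X_Σ); each relation:

  {4,7}:  v_{4} + v_{7} = 0  →  sig = [2:]
  {0,2}:  v_{0} + v_{2} = v_{7}  →  sig = [2:1]
  {3,9}:  v_{3} + v_{9} = v_{4} + v_{8}  →  sig = [2:1,1]
  {0,9}:  v_{0} + v_{9} = v_{7} + v_{8} + v_{10}  →  sig = [2:1,1,1]
  {1,4}:  v_{1} + v_{4} = v_{2} + v_{8} + v_{9}  →  sig = [2:1,1,1]
  {3,7}:  v_{3} + v_{7} = v_{5} + v_{6} + v_{8}  →  sig = [2:1,1,1]
  {0,4}:  v_{0} + v_{4} = v_{5} + v_{6} + v_{8} + v_{10}  →  sig = [2:1,1,1,1]
  {0,1}:  v_{0} + v_{1} = 2·v_{7} + v_{8} + v_{9}  →  sig = [2:1,1,2]
  {1,3}:  v_{1} + v_{3} = v_{2} + 2·v_{8}  →  sig = [2:1,2]
  {1,10}:  v_{1} + v_{10} = v_{7} + 2·v_{9}  →  sig = [2:1,2]
  {0,3}:  v_{0} + v_{3} = 2·v_{5} + 2·v_{6} + 2·v_{8} + v_{10}  →  sig = [2:1,2,2,2]
  {5,6,9}:  v_{5} + v_{6} + v_{9} = 0  →  sig = [3:]
  {2,3,10}:  v_{2} + v_{3} + v_{10} = v_{4}  →  sig = [3:1]
  {2,8,10}:  v_{2} + v_{8} + v_{10} = v_{9}  →  sig = [3:1]
  {1,5,6}:  v_{1} + v_{5} + v_{6} = v_{2} + v_{7} + v_{8}  →  sig = [3:1,1,1]
  {2,7,8,9}:  v_{2} + v_{7} + v_{8} + v_{9} = v_{1}  →  sig = [4:1]
  {4,5,6,8}:  v_{4} + v_{5} + v_{6} + v_{8} = v_{3}  →  sig = [4:1]
  {5,6,7,8,10}:  v_{5} + v_{6} + v_{7} + v_{8} + v_{10} = v_{0}  →  sig = [5:1]

Hence PRS(X_Σ) =
    [2:]
    [2:1]
    [2:1,1]
    [2:1,1,1]
    [2:1,1,1]
    [2:1,1,1]
    [2:1,1,1,1]
    [2:1,1,2]
    [2:1,2]
    [2:1,2]
    [2:1,2,2,2]
    [3:]
    [3:1]
    [3:1]
    [3:1,1,1]
    [4:1]
    [4:1]
    [5:1]


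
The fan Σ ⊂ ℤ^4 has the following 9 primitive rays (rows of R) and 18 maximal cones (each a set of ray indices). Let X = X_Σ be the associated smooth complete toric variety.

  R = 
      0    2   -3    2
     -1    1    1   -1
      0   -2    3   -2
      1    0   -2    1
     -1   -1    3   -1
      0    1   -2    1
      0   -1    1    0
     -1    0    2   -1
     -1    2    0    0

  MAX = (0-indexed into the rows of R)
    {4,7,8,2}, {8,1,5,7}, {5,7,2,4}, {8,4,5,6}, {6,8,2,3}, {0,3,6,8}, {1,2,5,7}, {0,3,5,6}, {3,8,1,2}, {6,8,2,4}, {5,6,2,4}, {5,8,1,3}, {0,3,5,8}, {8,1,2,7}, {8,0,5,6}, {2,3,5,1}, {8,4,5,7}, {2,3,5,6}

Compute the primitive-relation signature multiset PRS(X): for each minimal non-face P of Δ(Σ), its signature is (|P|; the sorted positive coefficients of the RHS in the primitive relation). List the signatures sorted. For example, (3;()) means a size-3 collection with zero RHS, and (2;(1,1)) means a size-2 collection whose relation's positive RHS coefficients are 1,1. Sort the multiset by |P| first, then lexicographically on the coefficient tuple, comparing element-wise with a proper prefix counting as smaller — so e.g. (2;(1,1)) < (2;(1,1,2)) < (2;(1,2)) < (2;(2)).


Primitive collections (11):

  P = {0,2}:  v_{0} + v_{2} = 0 ; sig = (2;())
  P = {3,7}:  v_{3} + v_{7} = 0 ; sig = (2;())
  P = {1,6}:  v_{1} + v_{6} = v_{7} ; sig = (2;(1))
  P = {3,4}:  v_{3} + v_{4} = v_{6} ; sig = (2;(1))
  P = {6,7}:  v_{6} + v_{7} = v_{4} ; sig = (2;(1))
  P = {0,1}:  v_{0} + v_{1} = v_{5} + v_{8} ; sig = (2;(1,1))
  P = {0,7}:  v_{0} + v_{7} = v_{5} + v_{6} + v_{8} ; sig = (2;(1,1,1))
  P = {0,4}:  v_{0} + v_{4} = v_{5} + 2·v_{6} + v_{8} ; sig = (2;(1,1,2))
  P = {1,4}:  v_{1} + v_{4} = 2·v_{7} ; sig = (2;(2))
  P = {2,5,8}:  v_{2} + v_{5} + v_{8} = v_{1} ; sig = (3;(1))
  P = {3,5,6,8}:  v_{3} + v_{5} + v_{6} + v_{8} = v_{0} ; sig = (4;(1))

Signatures (|P|; sorted positive RHS coefficients), sorted:
[(2;()), (2;()), (2;(1)), (2;(1)), (2;(1)), (2;(1,1)), (2;(1,1,1)), (2;(1,1,2)), (2;(2)), (3;(1)), (4;(1))]


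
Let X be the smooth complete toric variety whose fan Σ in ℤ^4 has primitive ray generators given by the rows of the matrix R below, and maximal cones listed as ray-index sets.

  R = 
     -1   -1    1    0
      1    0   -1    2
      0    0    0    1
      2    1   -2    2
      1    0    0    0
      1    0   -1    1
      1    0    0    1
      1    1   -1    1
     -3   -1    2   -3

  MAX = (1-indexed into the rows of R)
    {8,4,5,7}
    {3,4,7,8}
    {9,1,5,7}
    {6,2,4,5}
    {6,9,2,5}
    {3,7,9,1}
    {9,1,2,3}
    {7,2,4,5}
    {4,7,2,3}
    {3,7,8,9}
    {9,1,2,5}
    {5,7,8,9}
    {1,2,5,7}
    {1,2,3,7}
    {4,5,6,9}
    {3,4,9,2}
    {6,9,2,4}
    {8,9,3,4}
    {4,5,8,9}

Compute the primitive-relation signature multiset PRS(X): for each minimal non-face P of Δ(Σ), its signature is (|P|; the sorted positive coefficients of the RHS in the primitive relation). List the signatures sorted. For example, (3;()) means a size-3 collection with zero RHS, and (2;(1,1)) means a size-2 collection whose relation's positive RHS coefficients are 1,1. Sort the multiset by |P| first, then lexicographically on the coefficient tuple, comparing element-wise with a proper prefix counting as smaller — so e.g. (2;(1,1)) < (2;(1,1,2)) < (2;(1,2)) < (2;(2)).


Σ has 11 primitive collections:

  P = {1,4}:  v_{1} + v_{4} = v_{2}  so sig = (2;(1))
  P = {1,8}:  v_{1} + v_{8} = v_{3}  so sig = (2;(1))
  P = {3,5}:  v_{3} + v_{5} = v_{7}  so sig = (2;(1))
  P = {3,6}:  v_{3} + v_{6} = v_{2}  so sig = (2;(1))
  P = {6,8}:  v_{6} + v_{8} = v_{4}  so sig = (2;(1))
  P = {2,8}:  v_{2} + v_{8} = v_{3} + v_{4}  so sig = (2;(1,1))
  P = {6,7}:  v_{6} + v_{7} = v_{2} + v_{5}  so sig = (2;(1,1))
  P = {1,6}:  v_{1} + v_{6} = 2·v_{2} + v_{5} + v_{9}  so sig = (2;(1,1,2))
  P = {4,7,9}:  v_{4} + v_{7} + v_{9} = 0  so sig = (3;())
  P = {2,7,9}:  v_{2} + v_{7} + v_{9} = v_{1}  so sig = (3;(1))
  P = {2,4,5,9}:  v_{2} + v_{4} + v_{5} + v_{9} = v_{6}  so sig = (4;(1))

Hence PRS(X_Σ) =
{ (2;(1)) ×5,  (2;(1,1)) ×2,  (2;(1,1,2)),  (3;()),  (3;(1)),  (4;(1)) }


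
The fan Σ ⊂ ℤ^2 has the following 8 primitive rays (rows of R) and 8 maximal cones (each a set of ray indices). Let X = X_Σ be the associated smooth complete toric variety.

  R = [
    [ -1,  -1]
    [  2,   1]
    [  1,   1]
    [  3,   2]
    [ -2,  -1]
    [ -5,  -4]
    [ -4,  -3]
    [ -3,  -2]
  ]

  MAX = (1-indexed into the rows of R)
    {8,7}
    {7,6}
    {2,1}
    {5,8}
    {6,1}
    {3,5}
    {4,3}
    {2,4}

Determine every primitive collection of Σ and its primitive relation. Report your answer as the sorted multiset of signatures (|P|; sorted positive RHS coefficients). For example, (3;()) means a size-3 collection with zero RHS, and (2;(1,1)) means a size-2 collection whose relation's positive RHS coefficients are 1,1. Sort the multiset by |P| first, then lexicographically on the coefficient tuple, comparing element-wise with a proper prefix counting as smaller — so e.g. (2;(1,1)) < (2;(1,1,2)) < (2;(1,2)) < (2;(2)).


20 collections generate NE(X_Σ); each relation:

  P = {1,3}:  v_{1} + v_{3} = 0  so sig = (2;())
  P = {2,5}:  v_{2} + v_{5} = 0  so sig = (2;())
  P = {4,8}:  v_{4} + v_{8} = 0  so sig = (2;())
  P = {1,4}:  v_{1} + v_{4} = v_{2}  so sig = (2;(1))
  P = {1,5}:  v_{1} + v_{5} = v_{8}  so sig = (2;(1))
  P = {1,7}:  v_{1} + v_{7} = v_{6}  so sig = (2;(1))
  P = {1,8}:  v_{1} + v_{8} = v_{7}  so sig = (2;(1))
  P = {2,3}:  v_{2} + v_{3} = v_{4}  so sig = (2;(1))
  P = {2,8}:  v_{2} + v_{8} = v_{1}  so sig = (2;(1))
  P = {3,6}:  v_{3} + v_{6} = v_{7}  so sig = (2;(1))
  P = {3,7}:  v_{3} + v_{7} = v_{8}  so sig = (2;(1))
  P = {3,8}:  v_{3} + v_{8} = v_{5}  so sig = (2;(1))
  P = {4,5}:  v_{4} + v_{5} = v_{3}  so sig = (2;(1))
  P = {4,7}:  v_{4} + v_{7} = v_{1}  so sig = (2;(1))
  P = {5,6}:  v_{5} + v_{6} = v_{7} + v_{8}  so sig = (2;(1,1))
  P = {2,7}:  v_{2} + v_{7} = 2·v_{1}  so sig = (2;(2))
  P = {4,6}:  v_{4} + v_{6} = 2·v_{1}  so sig = (2;(2))
  P = {5,7}:  v_{5} + v_{7} = 2·v_{8}  so sig = (2;(2))
  P = {6,8}:  v_{6} + v_{8} = 2·v_{7}  so sig = (2;(2))
  P = {2,6}:  v_{2} + v_{6} = 3·v_{1}  so sig = (2;(3))

so the primitive-relation signature multiset is
    (2;())
    (2;())
    (2;())
    (2;(1))
    (2;(1))
    (2;(1))
    (2;(1))
    (2;(1))
    (2;(1))
    (2;(1))
    (2;(1))
    (2;(1))
    (2;(1))
    (2;(1))
    (2;(1,1))
    (2;(2))
    (2;(2))
    (2;(2))
    (2;(2))
    (2;(3))


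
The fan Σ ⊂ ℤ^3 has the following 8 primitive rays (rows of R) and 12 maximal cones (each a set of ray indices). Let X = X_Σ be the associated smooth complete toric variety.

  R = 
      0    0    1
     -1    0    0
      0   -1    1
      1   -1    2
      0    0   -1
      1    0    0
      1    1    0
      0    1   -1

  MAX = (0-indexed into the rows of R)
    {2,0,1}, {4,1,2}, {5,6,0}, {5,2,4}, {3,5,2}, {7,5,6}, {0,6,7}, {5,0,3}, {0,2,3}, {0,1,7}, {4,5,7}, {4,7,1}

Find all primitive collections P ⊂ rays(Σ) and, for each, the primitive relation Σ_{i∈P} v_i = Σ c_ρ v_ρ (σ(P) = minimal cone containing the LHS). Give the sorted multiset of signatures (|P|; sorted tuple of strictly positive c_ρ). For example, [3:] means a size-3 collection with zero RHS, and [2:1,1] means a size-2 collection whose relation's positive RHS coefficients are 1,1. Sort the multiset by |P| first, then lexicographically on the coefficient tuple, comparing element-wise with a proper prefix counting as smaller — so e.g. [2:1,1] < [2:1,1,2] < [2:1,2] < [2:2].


Σ has 12 primitive collections:

  P={0,4}:  v_{0} + v_{4} = 0  so sig = [2:]
  P={1,5}:  v_{1} + v_{5} = 0  so sig = [2:]
  P={2,7}:  v_{2} + v_{7} = 0  so sig = [2:]
  P={1,3}:  v_{1} + v_{3} = v_{0} + v_{2}  so sig = [2:1,1]
  P={1,6}:  v_{1} + v_{6} = v_{0} + v_{7}  so sig = [2:1,1]
  P={2,6}:  v_{2} + v_{6} = v_{0} + v_{5}  so sig = [2:1,1]
  P={3,4}:  v_{3} + v_{4} = v_{2} + v_{5}  so sig = [2:1,1]
  P={3,7}:  v_{3} + v_{7} = v_{0} + v_{5}  so sig = [2:1,1]
  P={4,6}:  v_{4} + v_{6} = v_{5} + v_{7}  so sig = [2:1,1]
  P={3,6}:  v_{3} + v_{6} = 2·v_{0} + 2·v_{5}  so sig = [2:2,2]
  P={0,2,5}:  v_{0} + v_{2} + v_{5} = v_{3}  so sig = [3:1]
  P={0,5,7}:  v_{0} + v_{5} + v_{7} = v_{6}  so sig = [3:1]

Hence PRS(X_Σ) =
[[2:], [2:], [2:], [2:1,1], [2:1,1], [2:1,1], [2:1,1], [2:1,1], [2:1,1], [2:2,2], [3:1], [3:1]]


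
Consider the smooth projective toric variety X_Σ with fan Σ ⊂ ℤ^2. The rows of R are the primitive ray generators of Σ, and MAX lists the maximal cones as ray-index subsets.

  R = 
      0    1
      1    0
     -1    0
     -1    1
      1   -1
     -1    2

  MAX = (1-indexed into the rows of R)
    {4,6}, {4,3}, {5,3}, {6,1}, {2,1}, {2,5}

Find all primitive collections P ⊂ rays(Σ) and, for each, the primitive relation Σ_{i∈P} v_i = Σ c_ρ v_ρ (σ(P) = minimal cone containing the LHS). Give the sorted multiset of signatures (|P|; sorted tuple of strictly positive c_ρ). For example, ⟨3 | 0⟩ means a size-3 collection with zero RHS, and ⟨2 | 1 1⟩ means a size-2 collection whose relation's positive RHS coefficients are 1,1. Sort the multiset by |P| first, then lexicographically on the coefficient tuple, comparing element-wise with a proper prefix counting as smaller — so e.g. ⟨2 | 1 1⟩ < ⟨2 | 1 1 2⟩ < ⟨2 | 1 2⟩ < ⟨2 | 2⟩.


The 9 primitive collections of Σ (r=6, n=2):

  P={2,3}:  v_{2} + v_{3} = 0  so sig = ⟨2 | 0⟩
  P={4,5}:  v_{4} + v_{5} = 0  so sig = ⟨2 | 0⟩
  P={1,3}:  v_{1} + v_{3} = v_{4}  so sig = ⟨2 | 1⟩
  P={1,4}:  v_{1} + v_{4} = v_{6}  so sig = ⟨2 | 1⟩
  P={1,5}:  v_{1} + v_{5} = v_{2}  so sig = ⟨2 | 1⟩
  P={2,4}:  v_{2} + v_{4} = v_{1}  so sig = ⟨2 | 1⟩
  P={5,6}:  v_{5} + v_{6} = v_{1}  so sig = ⟨2 | 1⟩
  P={2,6}:  v_{2} + v_{6} = 2·v_{1}  so sig = ⟨2 | 2⟩
  P={3,6}:  v_{3} + v_{6} = 2·v_{4}  so sig = ⟨2 | 2⟩

so the primitive-relation signature multiset is
    ⟨2 | 0⟩
    ⟨2 | 0⟩
    ⟨2 | 1⟩
    ⟨2 | 1⟩
    ⟨2 | 1⟩
    ⟨2 | 1⟩
    ⟨2 | 1⟩
    ⟨2 | 2⟩
    ⟨2 | 2⟩


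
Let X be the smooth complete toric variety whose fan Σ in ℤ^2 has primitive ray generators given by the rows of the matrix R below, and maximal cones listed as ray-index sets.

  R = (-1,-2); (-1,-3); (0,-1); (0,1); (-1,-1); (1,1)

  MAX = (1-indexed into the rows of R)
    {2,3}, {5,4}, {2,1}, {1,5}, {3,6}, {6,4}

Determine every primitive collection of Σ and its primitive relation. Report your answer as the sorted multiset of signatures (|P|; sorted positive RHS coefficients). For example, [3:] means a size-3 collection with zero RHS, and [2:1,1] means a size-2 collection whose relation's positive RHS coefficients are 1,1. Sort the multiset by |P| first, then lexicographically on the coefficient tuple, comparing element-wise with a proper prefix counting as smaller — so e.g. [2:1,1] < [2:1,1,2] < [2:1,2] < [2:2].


9 collections generate NE(X_Σ); each relation:

  {3,4}:  v_{3} + v_{4} = 0  ⟹  sig = [2:]
  {5,6}:  v_{5} + v_{6} = 0  ⟹  sig = [2:]
  {1,3}:  v_{1} + v_{3} = v_{2}  ⟹  sig = [2:1]
  {1,4}:  v_{1} + v_{4} = v_{5}  ⟹  sig = [2:1]
  {1,6}:  v_{1} + v_{6} = v_{3}  ⟹  sig = [2:1]
  {2,4}:  v_{2} + v_{4} = v_{1}  ⟹  sig = [2:1]
  {3,5}:  v_{3} + v_{5} = v_{1}  ⟹  sig = [2:1]
  {2,5}:  v_{2} + v_{5} = 2·v_{1}  ⟹  sig = [2:2]
  {2,6}:  v_{2} + v_{6} = 2·v_{3}  ⟹  sig = [2:2]

Sorted signature multiset PRS(X):
[[2:], [2:], [2:1], [2:1], [2:1], [2:1], [2:1], [2:2], [2:2]]


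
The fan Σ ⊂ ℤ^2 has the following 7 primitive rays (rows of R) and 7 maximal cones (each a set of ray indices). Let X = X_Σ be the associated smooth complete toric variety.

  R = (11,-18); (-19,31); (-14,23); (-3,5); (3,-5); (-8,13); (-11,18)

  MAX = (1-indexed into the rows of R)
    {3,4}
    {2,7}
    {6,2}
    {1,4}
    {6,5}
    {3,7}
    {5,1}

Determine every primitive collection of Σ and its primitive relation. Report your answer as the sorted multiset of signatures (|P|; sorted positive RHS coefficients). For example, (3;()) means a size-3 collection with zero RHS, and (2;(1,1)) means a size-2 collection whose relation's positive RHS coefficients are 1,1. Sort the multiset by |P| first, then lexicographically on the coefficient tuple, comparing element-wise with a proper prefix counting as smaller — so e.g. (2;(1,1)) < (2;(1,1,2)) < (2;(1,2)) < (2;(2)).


Δ(Σ) — 7 vertices, 14 min non-faces:

  {1,7}:  v_{1} + v_{7} = 0 ; sig = (2;())
  {4,5}:  v_{4} + v_{5} = 0 ; sig = (2;())
  {1,2}:  v_{1} + v_{2} = v_{6} ; sig = (2;(1))
  {1,3}:  v_{1} + v_{3} = v_{4} ; sig = (2;(1))
  {1,6}:  v_{1} + v_{6} = v_{5} ; sig = (2;(1))
  {3,5}:  v_{3} + v_{5} = v_{7} ; sig = (2;(1))
  {4,6}:  v_{4} + v_{6} = v_{7} ; sig = (2;(1))
  {4,7}:  v_{4} + v_{7} = v_{3} ; sig = (2;(1))
  {5,7}:  v_{5} + v_{7} = v_{6} ; sig = (2;(1))
  {6,7}:  v_{6} + v_{7} = v_{2} ; sig = (2;(1))
  {2,4}:  v_{2} + v_{4} = 2·v_{7} ; sig = (2;(2))
  {2,5}:  v_{2} + v_{5} = 2·v_{6} ; sig = (2;(2))
  {3,6}:  v_{3} + v_{6} = 2·v_{7} ; sig = (2;(2))
  {2,3}:  v_{2} + v_{3} = 3·v_{7} ; sig = (2;(3))

so the primitive-relation signature multiset is
    (2;())
    (2;())
    (2;(1))
    (2;(1))
    (2;(1))
    (2;(1))
    (2;(1))
    (2;(1))
    (2;(1))
    (2;(1))
    (2;(2))
    (2;(2))
    (2;(2))
    (2;(3))


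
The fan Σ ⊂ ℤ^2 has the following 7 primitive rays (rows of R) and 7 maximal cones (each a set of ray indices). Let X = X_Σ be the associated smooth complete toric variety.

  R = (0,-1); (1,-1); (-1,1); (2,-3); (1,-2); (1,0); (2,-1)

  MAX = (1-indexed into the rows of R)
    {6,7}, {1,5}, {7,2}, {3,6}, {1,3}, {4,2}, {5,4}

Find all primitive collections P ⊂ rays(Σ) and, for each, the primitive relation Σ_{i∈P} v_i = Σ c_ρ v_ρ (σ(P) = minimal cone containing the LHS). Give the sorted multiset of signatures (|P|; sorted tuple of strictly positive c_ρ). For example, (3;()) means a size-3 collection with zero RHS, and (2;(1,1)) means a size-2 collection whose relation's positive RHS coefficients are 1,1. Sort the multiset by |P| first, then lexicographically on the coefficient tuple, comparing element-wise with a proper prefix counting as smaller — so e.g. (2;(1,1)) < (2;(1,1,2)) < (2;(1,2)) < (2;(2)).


Primitive collections (14):

  • {2,3}:  v_{2} + v_{3} = 0  so sig = (2;())
  • {1,2}:  v_{1} + v_{2} = v_{5}  so sig = (2;(1))
  • {1,6}:  v_{1} + v_{6} = v_{2}  so sig = (2;(1))
  • {2,5}:  v_{2} + v_{5} = v_{4}  so sig = (2;(1))
  • {2,6}:  v_{2} + v_{6} = v_{7}  so sig = (2;(1))
  • {3,4}:  v_{3} + v_{4} = v_{5}  so sig = (2;(1))
  • {3,5}:  v_{3} + v_{5} = v_{1}  so sig = (2;(1))
  • {3,7}:  v_{3} + v_{7} = v_{6}  so sig = (2;(1))
  • {1,4}:  v_{1} + v_{4} = 2·v_{5}  so sig = (2;(2))
  • {1,7}:  v_{1} + v_{7} = 2·v_{2}  so sig = (2;(2))
  • {5,6}:  v_{5} + v_{6} = 2·v_{2}  so sig = (2;(2))
  • {4,6}:  v_{4} + v_{6} = 3·v_{2}  so sig = (2;(3))
  • {5,7}:  v_{5} + v_{7} = 3·v_{2}  so sig = (2;(3))
  • {4,7}:  v_{4} + v_{7} = 4·v_{2}  so sig = (2;(4))

Hence PRS(X_Σ) =
{ (2;()),  (2;(1)) ×7,  (2;(2)) ×3,  (2;(3)) ×2,  (2;(4)) }


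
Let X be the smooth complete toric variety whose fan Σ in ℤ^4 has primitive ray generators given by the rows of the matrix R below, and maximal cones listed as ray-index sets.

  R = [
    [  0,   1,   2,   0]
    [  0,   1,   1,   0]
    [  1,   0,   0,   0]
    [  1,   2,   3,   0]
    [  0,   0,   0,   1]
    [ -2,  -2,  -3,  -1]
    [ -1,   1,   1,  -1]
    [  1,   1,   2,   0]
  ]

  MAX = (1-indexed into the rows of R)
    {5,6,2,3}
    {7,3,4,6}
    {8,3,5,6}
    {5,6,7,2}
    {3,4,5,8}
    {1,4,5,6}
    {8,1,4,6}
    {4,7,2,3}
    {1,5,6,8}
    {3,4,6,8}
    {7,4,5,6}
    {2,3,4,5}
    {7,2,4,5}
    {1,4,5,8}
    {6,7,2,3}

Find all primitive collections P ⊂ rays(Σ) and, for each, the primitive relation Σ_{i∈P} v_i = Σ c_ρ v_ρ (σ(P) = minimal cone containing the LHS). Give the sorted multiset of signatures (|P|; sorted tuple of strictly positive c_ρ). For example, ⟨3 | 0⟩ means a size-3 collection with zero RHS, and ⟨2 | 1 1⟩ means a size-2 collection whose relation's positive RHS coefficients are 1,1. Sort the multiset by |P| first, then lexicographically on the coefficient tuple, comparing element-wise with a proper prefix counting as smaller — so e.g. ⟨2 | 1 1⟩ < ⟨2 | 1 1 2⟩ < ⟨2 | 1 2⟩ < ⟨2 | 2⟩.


The 9 primitive collections of Σ (r=8, n=4):

  {1,3}:  v_{1} + v_{3} = v_{8}  ⟹  sig = ⟨2 | 1⟩
  {2,8}:  v_{2} + v_{8} = v_{4}  ⟹  sig = ⟨2 | 1⟩
  {1,2}:  v_{1} + v_{2} = 2·v_{4} + v_{5} + v_{6}  ⟹  sig = ⟨2 | 1 1 2⟩
  {7,8}:  v_{7} + v_{8} = 2·v_{4} + v_{6}  ⟹  sig = ⟨2 | 1 2⟩
  {1,7}:  v_{1} + v_{7} = 3·v_{4} + v_{5} + 2·v_{6}  ⟹  sig = ⟨2 | 1 2 3⟩
  {2,4,6}:  v_{2} + v_{4} + v_{6} = v_{7}  ⟹  sig = ⟨3 | 1⟩
  {3,5,7}:  v_{3} + v_{5} + v_{7} = v_{2}  ⟹  sig = ⟨3 | 1⟩
  {3,4,5,6}:  v_{3} + v_{4} + v_{5} + v_{6} = 0  ⟹  sig = ⟨4 | 0⟩
  {4,5,6,8}:  v_{4} + v_{5} + v_{6} + v_{8} = v_{1}  ⟹  sig = ⟨4 | 1⟩

Sorted signature multiset PRS(X):
    ⟨2 | 1⟩
    ⟨2 | 1⟩
    ⟨2 | 1 1 2⟩
    ⟨2 | 1 2⟩
    ⟨2 | 1 2 3⟩
    ⟨3 | 1⟩
    ⟨3 | 1⟩
    ⟨4 | 0⟩
    ⟨4 | 1⟩


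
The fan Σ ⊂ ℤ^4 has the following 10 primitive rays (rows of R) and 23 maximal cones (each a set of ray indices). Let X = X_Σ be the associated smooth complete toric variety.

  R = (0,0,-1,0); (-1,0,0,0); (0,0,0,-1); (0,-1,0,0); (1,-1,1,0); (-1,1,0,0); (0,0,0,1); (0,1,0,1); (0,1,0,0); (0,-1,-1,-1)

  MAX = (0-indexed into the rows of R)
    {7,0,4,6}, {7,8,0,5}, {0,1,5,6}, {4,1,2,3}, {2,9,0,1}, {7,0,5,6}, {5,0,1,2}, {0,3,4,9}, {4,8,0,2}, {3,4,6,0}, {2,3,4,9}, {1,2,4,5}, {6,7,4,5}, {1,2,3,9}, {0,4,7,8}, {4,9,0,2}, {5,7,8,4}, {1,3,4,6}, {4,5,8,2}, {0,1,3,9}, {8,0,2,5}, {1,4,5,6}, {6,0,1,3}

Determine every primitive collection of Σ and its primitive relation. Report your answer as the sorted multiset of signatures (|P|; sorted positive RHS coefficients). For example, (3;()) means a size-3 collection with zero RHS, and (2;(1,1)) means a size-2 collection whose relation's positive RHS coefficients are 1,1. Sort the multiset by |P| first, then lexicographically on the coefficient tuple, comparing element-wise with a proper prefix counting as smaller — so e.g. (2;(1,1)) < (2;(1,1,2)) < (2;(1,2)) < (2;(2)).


16 collections generate NE(X_Σ); each relation:

  P={2,6}:  v_{2} + v_{6} = 0 — sig = (2;())
  P={3,8}:  v_{3} + v_{8} = 0 — sig = (2;())
  P={1,8}:  v_{1} + v_{8} = v_{5} — sig = (2;(1))
  P={2,7}:  v_{2} + v_{7} = v_{8} — sig = (2;(1))
  P={3,5}:  v_{3} + v_{5} = v_{1} — sig = (2;(1))
  P={3,7}:  v_{3} + v_{7} = v_{6} — sig = (2;(1))
  P={6,8}:  v_{6} + v_{8} = v_{7} — sig = (2;(1))
  P={7,9}:  v_{7} + v_{9} = v_{0} — sig = (2;(1))
  P={1,7}:  v_{1} + v_{7} = v_{5} + v_{6} — sig = (2;(1,1))
  P={6,9}:  v_{6} + v_{9} = v_{0} + v_{3} — sig = (2;(1,1))
  P={8,9}:  v_{8} + v_{9} = v_{0} + v_{2} — sig = (2;(1,1))
  P={5,9}:  v_{5} + v_{9} = v_{0} + v_{1} + v_{2} — sig = (2;(1,1,1))
  P={0,4,5}:  v_{0} + v_{4} + v_{5} = 0 — sig = (3;())
  P={0,1,4}:  v_{0} + v_{1} + v_{4} = v_{3} — sig = (3;(1))
  P={0,2,3}:  v_{0} + v_{2} + v_{3} = v_{9} — sig = (3;(1))
  P={1,4,9}:  v_{1} + v_{4} + v_{9} = v_{2} + 2·v_{3} — sig = (3;(1,2))

Signatures (|P|; sorted positive RHS coefficients), sorted:
[(2;()), (2;()), (2;(1)), (2;(1)), (2;(1)), (2;(1)), (2;(1)), (2;(1)), (2;(1,1)), (2;(1,1)), (2;(1,1)), (2;(1,1,1)), (3;()), (3;(1)), (3;(1)), (3;(1,2))]


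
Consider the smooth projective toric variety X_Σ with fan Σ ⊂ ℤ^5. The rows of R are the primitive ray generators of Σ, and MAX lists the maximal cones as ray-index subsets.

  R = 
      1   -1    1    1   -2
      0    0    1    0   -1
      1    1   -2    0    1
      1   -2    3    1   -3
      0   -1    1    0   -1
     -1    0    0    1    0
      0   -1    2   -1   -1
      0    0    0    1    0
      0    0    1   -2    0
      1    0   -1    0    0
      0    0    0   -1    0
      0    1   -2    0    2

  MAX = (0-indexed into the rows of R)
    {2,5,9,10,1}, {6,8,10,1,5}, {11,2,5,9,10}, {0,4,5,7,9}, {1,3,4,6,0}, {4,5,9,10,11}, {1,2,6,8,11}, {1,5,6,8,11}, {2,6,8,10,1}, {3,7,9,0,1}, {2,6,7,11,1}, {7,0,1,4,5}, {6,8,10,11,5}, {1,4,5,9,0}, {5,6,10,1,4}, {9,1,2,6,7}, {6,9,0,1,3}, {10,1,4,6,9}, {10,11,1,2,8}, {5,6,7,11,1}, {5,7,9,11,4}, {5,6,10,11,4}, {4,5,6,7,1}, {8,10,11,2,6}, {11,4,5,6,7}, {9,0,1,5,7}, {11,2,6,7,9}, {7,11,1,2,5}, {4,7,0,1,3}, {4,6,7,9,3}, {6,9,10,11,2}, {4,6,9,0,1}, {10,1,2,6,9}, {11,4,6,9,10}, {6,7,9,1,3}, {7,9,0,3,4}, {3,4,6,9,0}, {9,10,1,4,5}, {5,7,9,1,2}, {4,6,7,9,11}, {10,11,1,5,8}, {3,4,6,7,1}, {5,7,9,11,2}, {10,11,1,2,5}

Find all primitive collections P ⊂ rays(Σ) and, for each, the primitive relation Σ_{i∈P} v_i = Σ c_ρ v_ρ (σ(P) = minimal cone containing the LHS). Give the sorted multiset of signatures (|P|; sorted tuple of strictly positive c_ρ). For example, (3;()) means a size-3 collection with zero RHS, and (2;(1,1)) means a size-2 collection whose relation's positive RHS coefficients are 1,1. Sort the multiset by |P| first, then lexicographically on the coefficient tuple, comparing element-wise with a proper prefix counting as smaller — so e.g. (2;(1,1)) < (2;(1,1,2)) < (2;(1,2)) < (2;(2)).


Σ has 24 primitive collections:

  P={7,10}:  v_{7} + v_{10} = 0  →  sig = (2;())
  P={2,4}:  v_{2} + v_{4} = v_{9}  →  sig = (2;(1))
  P={0,11}:  v_{0} + v_{11} = v_{7} + v_{9}  →  sig = (2;(1,1))
  P={3,10}:  v_{3} + v_{10} = v_{0} + v_{6}  →  sig = (2;(1,1))
  P={4,8}:  v_{4} + v_{8} = v_{6} + v_{10}  →  sig = (2;(1,1))
  P={0,8}:  v_{0} + v_{8} = v_{1} + v_{6} + v_{9}  →  sig = (2;(1,1,1))
  P={0,10}:  v_{0} + v_{10} = v_{1} + v_{4} + v_{9}  →  sig = (2;(1,1,1))
  P={7,8}:  v_{7} + v_{8} = v_{1} + v_{6} + v_{11}  →  sig = (2;(1,1,1))
  P={8,9}:  v_{8} + v_{9} = v_{2} + v_{6} + v_{10}  →  sig = (2;(1,1,1))
  P={3,8}:  v_{3} + v_{8} = v_{1} + 2·v_{6} + v_{7} + v_{9}  →  sig = (2;(1,1,1,2))
  P={0,2}:  v_{0} + v_{2} = v_{1} + v_{7} + 2·v_{9}  →  sig = (2;(1,1,2))
  P={3,11}:  v_{3} + v_{11} = v_{6} + 2·v_{7} + v_{9}  →  sig = (2;(1,1,2))
  P={2,3}:  v_{2} + v_{3} = v_{1} + v_{6} + 2·v_{7} + 2·v_{9}  →  sig = (2;(1,1,2,2))
  P={3,5}:  v_{3} + v_{5} = v_{1} + 2·v_{4} + 2·v_{7}  →  sig = (2;(1,2,2))
  P={1,4,11}:  v_{1} + v_{4} + v_{11} = 0  →  sig = (3;())
  P={2,5,6}:  v_{2} + v_{5} + v_{6} = 0  →  sig = (3;())
  P={0,6,7}:  v_{0} + v_{6} + v_{7} = v_{3}  →  sig = (3;(1))
  P={1,9,11}:  v_{1} + v_{9} + v_{11} = v_{2}  →  sig = (3;(1))
  P={5,6,9}:  v_{5} + v_{6} + v_{9} = v_{4}  →  sig = (3;(1))
  P={2,5,8}:  v_{2} + v_{5} + v_{8} = v_{1} + v_{10} + v_{11}  →  sig = (3;(1,1,1))
  P={0,5,6}:  v_{0} + v_{5} + v_{6} = v_{1} + 2·v_{4} + v_{7}  →  sig = (3;(1,1,2))
  P={1,4,7,9}:  v_{1} + v_{4} + v_{7} + v_{9} = v_{0}  →  sig = (4;(1))
  P={1,6,10,11}:  v_{1} + v_{6} + v_{10} + v_{11} = v_{8}  →  sig = (4;(1))
  P={1,3,4,9}:  v_{1} + v_{3} + v_{4} + v_{9} = 2·v_{0} + v_{6}  →  sig = (4;(1,2))

Sorted signature multiset PRS(X):
    |P|=2: 14 collections, coeffs (), (1), (1,1), (1,1), (1,1), (1,1,1), (1,1,1), (1,1,1), (1,1,1), (1,1,1,2), (1,1,2), (1,1,2), (1,1,2,2), (1,2,2)
    |P|=3: 7 collections, coeffs (), (), (1), (1), (1), (1,1,1), (1,1,2)
    |P|=4: 3 collections, coeffs (1), (1), (1,2)


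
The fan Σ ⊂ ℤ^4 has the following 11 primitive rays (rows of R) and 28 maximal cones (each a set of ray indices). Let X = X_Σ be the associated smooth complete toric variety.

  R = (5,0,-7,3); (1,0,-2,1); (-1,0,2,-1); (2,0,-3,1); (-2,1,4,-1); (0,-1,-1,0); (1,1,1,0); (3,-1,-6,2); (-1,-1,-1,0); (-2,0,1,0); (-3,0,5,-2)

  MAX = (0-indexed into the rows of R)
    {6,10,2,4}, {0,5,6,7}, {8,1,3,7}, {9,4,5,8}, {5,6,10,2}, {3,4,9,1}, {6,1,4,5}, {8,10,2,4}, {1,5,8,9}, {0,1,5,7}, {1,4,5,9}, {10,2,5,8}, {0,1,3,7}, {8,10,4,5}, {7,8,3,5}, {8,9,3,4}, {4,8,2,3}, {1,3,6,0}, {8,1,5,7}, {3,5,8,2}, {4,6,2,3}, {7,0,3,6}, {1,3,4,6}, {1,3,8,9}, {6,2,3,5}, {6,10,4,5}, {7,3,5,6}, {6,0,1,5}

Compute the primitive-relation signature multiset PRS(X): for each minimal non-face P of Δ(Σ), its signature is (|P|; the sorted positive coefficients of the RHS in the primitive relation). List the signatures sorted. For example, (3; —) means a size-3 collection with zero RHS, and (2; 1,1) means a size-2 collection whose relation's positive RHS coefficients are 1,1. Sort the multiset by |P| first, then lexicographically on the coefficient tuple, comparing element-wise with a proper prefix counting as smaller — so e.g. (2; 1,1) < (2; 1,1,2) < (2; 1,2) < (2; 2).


Σ has 23 primitive collections:

  {1,2}:  v_{1} + v_{2} = 0  ⇒ sig = (2; —)
  {6,8}:  v_{6} + v_{8} = 0  ⇒ sig = (2; —)
  {3,10}:  v_{3} + v_{10} = v_{2}  ⇒ sig = (2; 1)
  {4,7}:  v_{4} + v_{7} = v_{1}  ⇒ sig = (2; 1)
  {7,10}:  v_{7} + v_{10} = v_{5}  ⇒ sig = (2; 1)
  {0,2}:  v_{0} + v_{2} = v_{6} + v_{7}  ⇒ sig = (2; 1,1)
  {0,8}:  v_{0} + v_{8} = v_{1} + v_{7}  ⇒ sig = (2; 1,1)
  {1,10}:  v_{1} + v_{10} = v_{4} + v_{5}  ⇒ sig = (2; 1,1)
  {2,7}:  v_{2} + v_{7} = v_{3} + v_{5}  ⇒ sig = (2; 1,1)
  {2,9}:  v_{2} + v_{9} = v_{4} + v_{8}  ⇒ sig = (2; 1,1)
  {6,9}:  v_{6} + v_{9} = v_{1} + v_{4}  ⇒ sig = (2; 1,1)
  {0,10}:  v_{0} + v_{10} = v_{1} + v_{5} + v_{6}  ⇒ sig = (2; 1,1,1)
  {9,10}:  v_{9} + v_{10} = 2·v_{4} + v_{5} + v_{8}  ⇒ sig = (2; 1,1,2)
  {0,4}:  v_{0} + v_{4} = 2·v_{1} + v_{6}  ⇒ sig = (2; 1,2)
  {7,9}:  v_{7} + v_{9} = 2·v_{1} + v_{8}  ⇒ sig = (2; 1,2)
  {0,9}:  v_{0} + v_{9} = 3·v_{1}  ⇒ sig = (2; 3)
  {3,4,5}:  v_{3} + v_{4} + v_{5} = 0  ⇒ sig = (3; —)
  {1,3,5}:  v_{1} + v_{3} + v_{5} = v_{7}  ⇒ sig = (3; 1)
  {1,4,8}:  v_{1} + v_{4} + v_{8} = v_{9}  ⇒ sig = (3; 1)
  {1,6,7}:  v_{1} + v_{6} + v_{7} = v_{0}  ⇒ sig = (3; 1)
  {2,4,5}:  v_{2} + v_{4} + v_{5} = v_{10}  ⇒ sig = (3; 1)
  {3,5,9}:  v_{3} + v_{5} + v_{9} = v_{1} + v_{8}  ⇒ sig = (3; 1,1)
  {0,3,5}:  v_{0} + v_{3} + v_{5} = v_{6} + 2·v_{7}  ⇒ sig = (3; 1,2)

so the primitive-relation signature multiset is
    |P|=2: 16 collections, coeffs (), (), (1), (1), (1), (1,1), (1,1), (1,1), (1,1), (1,1), (1,1), (1,1,1), (1,1,2), (1,2), (1,2), (3)
    |P|=3: 7 collections, coeffs (), (1), (1), (1), (1), (1,1), (1,2)
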